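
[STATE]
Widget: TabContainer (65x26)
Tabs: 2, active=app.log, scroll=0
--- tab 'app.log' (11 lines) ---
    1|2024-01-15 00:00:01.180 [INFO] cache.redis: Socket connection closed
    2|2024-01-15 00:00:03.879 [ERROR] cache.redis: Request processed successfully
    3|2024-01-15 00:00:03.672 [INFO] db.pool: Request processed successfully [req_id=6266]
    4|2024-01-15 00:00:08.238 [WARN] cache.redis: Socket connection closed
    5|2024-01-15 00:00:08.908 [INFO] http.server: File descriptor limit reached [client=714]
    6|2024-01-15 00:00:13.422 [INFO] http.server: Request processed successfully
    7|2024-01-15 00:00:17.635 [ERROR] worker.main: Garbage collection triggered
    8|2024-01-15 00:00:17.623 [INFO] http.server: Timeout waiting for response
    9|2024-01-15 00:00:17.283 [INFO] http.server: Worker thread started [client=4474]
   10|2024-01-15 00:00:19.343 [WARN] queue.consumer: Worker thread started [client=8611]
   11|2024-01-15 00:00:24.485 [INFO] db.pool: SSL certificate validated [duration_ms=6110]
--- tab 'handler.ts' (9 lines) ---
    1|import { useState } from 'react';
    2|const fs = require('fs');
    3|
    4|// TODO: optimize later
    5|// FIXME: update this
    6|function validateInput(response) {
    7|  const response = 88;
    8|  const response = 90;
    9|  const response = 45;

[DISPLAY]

[app.log]│ handler.ts                                            
─────────────────────────────────────────────────────────────────
2024-01-15 00:00:01.180 [INFO] cache.redis: Socket connection clo
2024-01-15 00:00:03.879 [ERROR] cache.redis: Request processed su
2024-01-15 00:00:03.672 [INFO] db.pool: Request processed success
2024-01-15 00:00:08.238 [WARN] cache.redis: Socket connection clo
2024-01-15 00:00:08.908 [INFO] http.server: File descriptor limit
2024-01-15 00:00:13.422 [INFO] http.server: Request processed suc
2024-01-15 00:00:17.635 [ERROR] worker.main: Garbage collection t
2024-01-15 00:00:17.623 [INFO] http.server: Timeout waiting for r
2024-01-15 00:00:17.283 [INFO] http.server: Worker thread started
2024-01-15 00:00:19.343 [WARN] queue.consumer: Worker thread star
2024-01-15 00:00:24.485 [INFO] db.pool: SSL certificate validated
                                                                 
                                                                 
                                                                 
                                                                 
                                                                 
                                                                 
                                                                 
                                                                 
                                                                 
                                                                 
                                                                 
                                                                 
                                                                 


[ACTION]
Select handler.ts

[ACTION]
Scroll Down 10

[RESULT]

 app.log │[handler.ts]                                           
─────────────────────────────────────────────────────────────────
  const response = 45;                                           
                                                                 
                                                                 
                                                                 
                                                                 
                                                                 
                                                                 
                                                                 
                                                                 
                                                                 
                                                                 
                                                                 
                                                                 
                                                                 
                                                                 
                                                                 
                                                                 
                                                                 
                                                                 
                                                                 
                                                                 
                                                                 
                                                                 
                                                                 


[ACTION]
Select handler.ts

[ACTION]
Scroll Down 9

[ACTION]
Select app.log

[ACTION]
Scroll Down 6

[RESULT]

[app.log]│ handler.ts                                            
─────────────────────────────────────────────────────────────────
2024-01-15 00:00:17.635 [ERROR] worker.main: Garbage collection t
2024-01-15 00:00:17.623 [INFO] http.server: Timeout waiting for r
2024-01-15 00:00:17.283 [INFO] http.server: Worker thread started
2024-01-15 00:00:19.343 [WARN] queue.consumer: Worker thread star
2024-01-15 00:00:24.485 [INFO] db.pool: SSL certificate validated
                                                                 
                                                                 
                                                                 
                                                                 
                                                                 
                                                                 
                                                                 
                                                                 
                                                                 
                                                                 
                                                                 
                                                                 
                                                                 
                                                                 
                                                                 
                                                                 
                                                                 
                                                                 
                                                                 


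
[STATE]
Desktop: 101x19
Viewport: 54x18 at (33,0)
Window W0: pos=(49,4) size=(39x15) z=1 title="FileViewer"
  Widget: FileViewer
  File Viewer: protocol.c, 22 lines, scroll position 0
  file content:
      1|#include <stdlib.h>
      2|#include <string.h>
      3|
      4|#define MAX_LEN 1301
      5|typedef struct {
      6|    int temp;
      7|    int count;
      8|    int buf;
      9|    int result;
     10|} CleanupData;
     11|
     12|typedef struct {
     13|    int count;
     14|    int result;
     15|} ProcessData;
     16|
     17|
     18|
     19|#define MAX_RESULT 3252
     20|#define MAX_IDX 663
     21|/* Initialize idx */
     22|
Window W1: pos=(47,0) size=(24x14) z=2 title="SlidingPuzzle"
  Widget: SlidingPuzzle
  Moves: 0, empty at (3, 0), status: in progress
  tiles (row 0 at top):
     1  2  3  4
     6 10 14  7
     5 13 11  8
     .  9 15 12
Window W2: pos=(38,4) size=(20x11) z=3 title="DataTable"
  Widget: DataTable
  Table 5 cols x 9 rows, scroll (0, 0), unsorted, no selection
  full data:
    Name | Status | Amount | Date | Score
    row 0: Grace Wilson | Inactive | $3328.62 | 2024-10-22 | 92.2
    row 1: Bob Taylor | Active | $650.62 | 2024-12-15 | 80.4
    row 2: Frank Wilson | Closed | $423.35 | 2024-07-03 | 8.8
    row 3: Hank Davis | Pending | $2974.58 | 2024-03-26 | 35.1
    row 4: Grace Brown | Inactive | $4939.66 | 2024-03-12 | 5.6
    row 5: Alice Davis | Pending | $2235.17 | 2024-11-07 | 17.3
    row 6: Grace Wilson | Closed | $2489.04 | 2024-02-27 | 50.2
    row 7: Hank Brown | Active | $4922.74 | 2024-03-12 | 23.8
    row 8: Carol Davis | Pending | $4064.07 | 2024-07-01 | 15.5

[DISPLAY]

              ┏━━━━━━━━━━━━━━━━━━━━━━┓                
              ┃ SlidingPuzzle        ┃                
              ┠──────────────────────┨                
              ┃┌────┬────┬────┬────┐ ┃                
     ┏━━━━━━━━━━━━━━━━━━┓│  3 │  4 │ ┃━━━━━━━━━━━━━━━━
     ┃ DataTable        ┃┼────┼────┤ ┃                
     ┠──────────────────┨│ 14 │  7 │ ┃────────────────
     ┃Name        │Statu┃┼────┼────┤ ┃               ▲
     ┃────────────┼─────┃│ 11 │  8 │ ┃               █
     ┃Grace Wilson│Inact┃┼────┼────┤ ┃               ░
     ┃Bob Taylor  │Activ┃│ 15 │ 12 │ ┃               ░
     ┃Frank Wilson│Close┃┴────┴────┘ ┃               ░
     ┃Hank Davis  │Pendi┃            ┃               ░
     ┃Grace Brown │Inact┃━━━━━━━━━━━━┛               ░
     ┗━━━━━━━━━━━━━━━━━━┛buf;                        ░
                ┃    int result;                     ░
                ┃} CleanupData;                      ░
                ┃                                    ▼


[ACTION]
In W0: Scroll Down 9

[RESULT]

              ┏━━━━━━━━━━━━━━━━━━━━━━┓                
              ┃ SlidingPuzzle        ┃                
              ┠──────────────────────┨                
              ┃┌────┬────┬────┬────┐ ┃                
     ┏━━━━━━━━━━━━━━━━━━┓│  3 │  4 │ ┃━━━━━━━━━━━━━━━━
     ┃ DataTable        ┃┼────┼────┤ ┃                
     ┠──────────────────┨│ 14 │  7 │ ┃────────────────
     ┃Name        │Statu┃┼────┼────┤ ┃               ▲
     ┃────────────┼─────┃│ 11 │  8 │ ┃               ░
     ┃Grace Wilson│Inact┃┼────┼────┤ ┃               ░
     ┃Bob Taylor  │Activ┃│ 15 │ 12 │ ┃               ░
     ┃Frank Wilson│Close┃┴────┴────┘ ┃               ░
     ┃Hank Davis  │Pendi┃            ┃               ░
     ┃Grace Brown │Inact┃━━━━━━━━━━━━┛               ░
     ┗━━━━━━━━━━━━━━━━━━┛                            ░
                ┃                                    █
                ┃#define MAX_RESULT 3252             ░
                ┃#define MAX_IDX 663                 ▼


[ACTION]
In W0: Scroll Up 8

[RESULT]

              ┏━━━━━━━━━━━━━━━━━━━━━━┓                
              ┃ SlidingPuzzle        ┃                
              ┠──────────────────────┨                
              ┃┌────┬────┬────┬────┐ ┃                
     ┏━━━━━━━━━━━━━━━━━━┓│  3 │  4 │ ┃━━━━━━━━━━━━━━━━
     ┃ DataTable        ┃┼────┼────┤ ┃                
     ┠──────────────────┨│ 14 │  7 │ ┃────────────────
     ┃Name        │Statu┃┼────┼────┤ ┃               ▲
     ┃────────────┼─────┃│ 11 │  8 │ ┃               █
     ┃Grace Wilson│Inact┃┼────┼────┤ ┃               ░
     ┃Bob Taylor  │Activ┃│ 15 │ 12 │ ┃               ░
     ┃Frank Wilson│Close┃┴────┴────┘ ┃               ░
     ┃Hank Davis  │Pendi┃            ┃               ░
     ┃Grace Brown │Inact┃━━━━━━━━━━━━┛               ░
     ┗━━━━━━━━━━━━━━━━━━┛result;                     ░
                ┃} CleanupData;                      ░
                ┃                                    ░
                ┃typedef struct {                    ▼


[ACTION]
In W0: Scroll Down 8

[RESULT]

              ┏━━━━━━━━━━━━━━━━━━━━━━┓                
              ┃ SlidingPuzzle        ┃                
              ┠──────────────────────┨                
              ┃┌────┬────┬────┬────┐ ┃                
     ┏━━━━━━━━━━━━━━━━━━┓│  3 │  4 │ ┃━━━━━━━━━━━━━━━━
     ┃ DataTable        ┃┼────┼────┤ ┃                
     ┠──────────────────┨│ 14 │  7 │ ┃────────────────
     ┃Name        │Statu┃┼────┼────┤ ┃               ▲
     ┃────────────┼─────┃│ 11 │  8 │ ┃               ░
     ┃Grace Wilson│Inact┃┼────┼────┤ ┃               ░
     ┃Bob Taylor  │Activ┃│ 15 │ 12 │ ┃               ░
     ┃Frank Wilson│Close┃┴────┴────┘ ┃               ░
     ┃Hank Davis  │Pendi┃            ┃               ░
     ┃Grace Brown │Inact┃━━━━━━━━━━━━┛               ░
     ┗━━━━━━━━━━━━━━━━━━┛                            ░
                ┃                                    █
                ┃#define MAX_RESULT 3252             ░
                ┃#define MAX_IDX 663                 ▼


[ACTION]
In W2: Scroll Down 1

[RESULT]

              ┏━━━━━━━━━━━━━━━━━━━━━━┓                
              ┃ SlidingPuzzle        ┃                
              ┠──────────────────────┨                
              ┃┌────┬────┬────┬────┐ ┃                
     ┏━━━━━━━━━━━━━━━━━━┓│  3 │  4 │ ┃━━━━━━━━━━━━━━━━
     ┃ DataTable        ┃┼────┼────┤ ┃                
     ┠──────────────────┨│ 14 │  7 │ ┃────────────────
     ┃Name        │Statu┃┼────┼────┤ ┃               ▲
     ┃────────────┼─────┃│ 11 │  8 │ ┃               ░
     ┃Bob Taylor  │Activ┃┼────┼────┤ ┃               ░
     ┃Frank Wilson│Close┃│ 15 │ 12 │ ┃               ░
     ┃Hank Davis  │Pendi┃┴────┴────┘ ┃               ░
     ┃Grace Brown │Inact┃            ┃               ░
     ┃Alice Davis │Pendi┃━━━━━━━━━━━━┛               ░
     ┗━━━━━━━━━━━━━━━━━━┛                            ░
                ┃                                    █
                ┃#define MAX_RESULT 3252             ░
                ┃#define MAX_IDX 663                 ▼


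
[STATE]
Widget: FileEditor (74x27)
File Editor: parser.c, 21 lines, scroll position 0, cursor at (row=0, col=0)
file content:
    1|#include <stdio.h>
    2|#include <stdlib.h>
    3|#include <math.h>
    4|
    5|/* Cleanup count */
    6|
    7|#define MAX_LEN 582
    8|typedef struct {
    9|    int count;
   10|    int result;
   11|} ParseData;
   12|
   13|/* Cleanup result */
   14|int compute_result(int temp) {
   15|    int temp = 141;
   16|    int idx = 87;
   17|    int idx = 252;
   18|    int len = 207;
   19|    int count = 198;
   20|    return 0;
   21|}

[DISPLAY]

█include <stdio.h>                                                       ▲
#include <stdlib.h>                                                      █
#include <math.h>                                                        ░
                                                                         ░
/* Cleanup count */                                                      ░
                                                                         ░
#define MAX_LEN 582                                                      ░
typedef struct {                                                         ░
    int count;                                                           ░
    int result;                                                          ░
} ParseData;                                                             ░
                                                                         ░
/* Cleanup result */                                                     ░
int compute_result(int temp) {                                           ░
    int temp = 141;                                                      ░
    int idx = 87;                                                        ░
    int idx = 252;                                                       ░
    int len = 207;                                                       ░
    int count = 198;                                                     ░
    return 0;                                                            ░
}                                                                        ░
                                                                         ░
                                                                         ░
                                                                         ░
                                                                         ░
                                                                         ░
                                                                         ▼


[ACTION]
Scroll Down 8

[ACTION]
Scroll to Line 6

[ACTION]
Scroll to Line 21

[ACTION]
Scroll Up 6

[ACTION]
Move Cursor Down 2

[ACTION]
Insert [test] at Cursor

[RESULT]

#include <stdio.h>                                                       ▲
#include <stdlib.h>                                                      █
test█include <math.h>                                                    ░
                                                                         ░
/* Cleanup count */                                                      ░
                                                                         ░
#define MAX_LEN 582                                                      ░
typedef struct {                                                         ░
    int count;                                                           ░
    int result;                                                          ░
} ParseData;                                                             ░
                                                                         ░
/* Cleanup result */                                                     ░
int compute_result(int temp) {                                           ░
    int temp = 141;                                                      ░
    int idx = 87;                                                        ░
    int idx = 252;                                                       ░
    int len = 207;                                                       ░
    int count = 198;                                                     ░
    return 0;                                                            ░
}                                                                        ░
                                                                         ░
                                                                         ░
                                                                         ░
                                                                         ░
                                                                         ░
                                                                         ▼


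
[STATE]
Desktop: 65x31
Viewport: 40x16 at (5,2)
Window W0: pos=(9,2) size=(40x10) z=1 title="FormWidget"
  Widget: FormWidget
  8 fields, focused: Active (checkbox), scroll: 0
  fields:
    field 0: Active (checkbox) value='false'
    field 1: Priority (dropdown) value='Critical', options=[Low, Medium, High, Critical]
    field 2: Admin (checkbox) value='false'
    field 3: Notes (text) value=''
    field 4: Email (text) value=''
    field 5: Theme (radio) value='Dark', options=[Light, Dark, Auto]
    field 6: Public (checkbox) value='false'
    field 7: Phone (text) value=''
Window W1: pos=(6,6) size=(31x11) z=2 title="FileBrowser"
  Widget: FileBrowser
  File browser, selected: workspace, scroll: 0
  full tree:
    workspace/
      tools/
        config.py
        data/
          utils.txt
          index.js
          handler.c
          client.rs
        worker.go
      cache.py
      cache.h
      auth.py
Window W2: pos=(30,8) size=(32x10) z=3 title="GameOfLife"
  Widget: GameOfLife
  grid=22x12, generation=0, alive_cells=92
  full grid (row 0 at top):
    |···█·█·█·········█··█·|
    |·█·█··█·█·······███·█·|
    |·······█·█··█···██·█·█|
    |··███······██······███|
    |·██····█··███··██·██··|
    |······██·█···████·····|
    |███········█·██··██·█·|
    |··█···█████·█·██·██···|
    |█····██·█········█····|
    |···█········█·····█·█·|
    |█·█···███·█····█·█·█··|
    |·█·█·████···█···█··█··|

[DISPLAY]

    ┏━━━━━━━━━━━━━━━━━━━━━━━━━━━━━━━━━━━
    ┃ FormWidget                        
    ┠───────────────────────────────────
    ┃> Active:     [ ]                  
 ┏━━━━━━━━━━━━━━━━━━━━━━━━━━━━━┓        
 ┃ FileBrowser                 ┃        
 ┠───────────────────────┏━━━━━━━━━━━━━━
 ┃> [-] workspace/       ┃ GameOfLife   
 ┃    [+] tools/         ┠──────────────
 ┃    cache.py           ┃Gen: 0        
 ┃    cache.h            ┃··███······██·
 ┃    auth.py            ┃·██····█··███·
 ┃                       ┃······██·█···█
 ┃                       ┃███········█·█
 ┗━━━━━━━━━━━━━━━━━━━━━━━┃··█···█████·█·
                         ┗━━━━━━━━━━━━━━


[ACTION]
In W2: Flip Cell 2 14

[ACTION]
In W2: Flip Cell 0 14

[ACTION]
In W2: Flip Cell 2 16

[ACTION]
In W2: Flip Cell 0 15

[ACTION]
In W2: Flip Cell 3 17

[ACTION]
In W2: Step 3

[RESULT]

    ┏━━━━━━━━━━━━━━━━━━━━━━━━━━━━━━━━━━━
    ┃ FormWidget                        
    ┠───────────────────────────────────
    ┃> Active:     [ ]                  
 ┏━━━━━━━━━━━━━━━━━━━━━━━━━━━━━┓        
 ┃ FileBrowser                 ┃        
 ┠───────────────────────┏━━━━━━━━━━━━━━
 ┃> [-] workspace/       ┃ GameOfLife   
 ┃    [+] tools/         ┠──────────────
 ┃    cache.py           ┃Gen: 3        
 ┃    cache.h            ┃██·█··██···███
 ┃    auth.py            ┃███··██·······
 ┃                       ┃█····███······
 ┃                       ┃·····█····█·██
 ┗━━━━━━━━━━━━━━━━━━━━━━━┃··█████···██··
                         ┗━━━━━━━━━━━━━━


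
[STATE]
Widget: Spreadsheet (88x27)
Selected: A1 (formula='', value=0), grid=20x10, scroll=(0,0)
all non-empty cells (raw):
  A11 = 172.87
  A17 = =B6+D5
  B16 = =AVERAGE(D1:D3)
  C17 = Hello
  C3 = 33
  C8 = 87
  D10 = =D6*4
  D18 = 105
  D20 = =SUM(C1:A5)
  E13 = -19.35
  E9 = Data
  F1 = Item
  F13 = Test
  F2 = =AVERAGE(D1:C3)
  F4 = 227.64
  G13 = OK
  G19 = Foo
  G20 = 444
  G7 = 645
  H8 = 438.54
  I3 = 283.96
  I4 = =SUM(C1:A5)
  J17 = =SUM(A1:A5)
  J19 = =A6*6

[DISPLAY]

A1:                                                                                     
       A       B       C       D       E       F       G       H       I       J        
----------------------------------------------------------------------------------------
  1      [0]       0       0       0       0Item           0       0       0       0    
  2        0       0       0       0       0    5.50       0       0       0       0    
  3        0       0      33       0       0       0       0       0  283.96       0    
  4        0       0       0       0       0  227.64       0       0      33       0    
  5        0       0       0       0       0       0       0       0       0       0    
  6        0       0       0       0       0       0       0       0       0       0    
  7        0       0       0       0       0       0     645       0       0       0    
  8        0       0      87       0       0       0       0  438.54       0       0    
  9        0       0       0       0Data           0       0       0       0       0    
 10        0       0       0       0       0       0       0       0       0       0    
 11   172.87       0       0       0       0       0       0       0       0       0    
 12        0       0       0       0       0       0       0       0       0       0    
 13        0       0       0       0  -19.35Test    OK             0       0       0    
 14        0       0       0       0       0       0       0       0       0       0    
 15        0       0       0       0       0       0       0       0       0       0    
 16        0       0       0       0       0       0       0       0       0       0    
 17        0       0Hello          0       0       0       0       0       0       0    
 18        0       0       0     105       0       0       0       0       0       0    
 19        0       0       0       0       0       0Foo            0       0       0    
 20        0       0       0      33       0       0     444       0       0       0    
                                                                                        
                                                                                        
                                                                                        
                                                                                        


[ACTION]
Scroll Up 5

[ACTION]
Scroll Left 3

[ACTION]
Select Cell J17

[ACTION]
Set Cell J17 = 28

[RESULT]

J17: 28                                                                                 
       A       B       C       D       E       F       G       H       I       J        
----------------------------------------------------------------------------------------
  1        0       0       0       0       0Item           0       0       0       0    
  2        0       0       0       0       0    5.50       0       0       0       0    
  3        0       0      33       0       0       0       0       0  283.96       0    
  4        0       0       0       0       0  227.64       0       0      33       0    
  5        0       0       0       0       0       0       0       0       0       0    
  6        0       0       0       0       0       0       0       0       0       0    
  7        0       0       0       0       0       0     645       0       0       0    
  8        0       0      87       0       0       0       0  438.54       0       0    
  9        0       0       0       0Data           0       0       0       0       0    
 10        0       0       0       0       0       0       0       0       0       0    
 11   172.87       0       0       0       0       0       0       0       0       0    
 12        0       0       0       0       0       0       0       0       0       0    
 13        0       0       0       0  -19.35Test    OK             0       0       0    
 14        0       0       0       0       0       0       0       0       0       0    
 15        0       0       0       0       0       0       0       0       0       0    
 16        0       0       0       0       0       0       0       0       0       0    
 17        0       0Hello          0       0       0       0       0       0    [28]    
 18        0       0       0     105       0       0       0       0       0       0    
 19        0       0       0       0       0       0Foo            0       0       0    
 20        0       0       0      33       0       0     444       0       0       0    
                                                                                        
                                                                                        
                                                                                        
                                                                                        


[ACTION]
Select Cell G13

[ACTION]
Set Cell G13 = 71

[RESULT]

G13: 71                                                                                 
       A       B       C       D       E       F       G       H       I       J        
----------------------------------------------------------------------------------------
  1        0       0       0       0       0Item           0       0       0       0    
  2        0       0       0       0       0    5.50       0       0       0       0    
  3        0       0      33       0       0       0       0       0  283.96       0    
  4        0       0       0       0       0  227.64       0       0      33       0    
  5        0       0       0       0       0       0       0       0       0       0    
  6        0       0       0       0       0       0       0       0       0       0    
  7        0       0       0       0       0       0     645       0       0       0    
  8        0       0      87       0       0       0       0  438.54       0       0    
  9        0       0       0       0Data           0       0       0       0       0    
 10        0       0       0       0       0       0       0       0       0       0    
 11   172.87       0       0       0       0       0       0       0       0       0    
 12        0       0       0       0       0       0       0       0       0       0    
 13        0       0       0       0  -19.35Test        [71]       0       0       0    
 14        0       0       0       0       0       0       0       0       0       0    
 15        0       0       0       0       0       0       0       0       0       0    
 16        0       0       0       0       0       0       0       0       0       0    
 17        0       0Hello          0       0       0       0       0       0      28    
 18        0       0       0     105       0       0       0       0       0       0    
 19        0       0       0       0       0       0Foo            0       0       0    
 20        0       0       0      33       0       0     444       0       0       0    
                                                                                        
                                                                                        
                                                                                        
                                                                                        


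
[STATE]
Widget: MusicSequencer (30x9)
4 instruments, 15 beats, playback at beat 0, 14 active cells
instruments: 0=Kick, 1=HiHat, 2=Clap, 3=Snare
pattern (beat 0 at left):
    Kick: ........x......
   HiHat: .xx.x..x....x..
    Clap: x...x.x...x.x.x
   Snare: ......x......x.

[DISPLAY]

      ▼12345678901234         
  Kick········█······         
 HiHat·██·█··█····█··         
  Clap█···█·█···█·█·█         
 Snare······█······█·         
                              
                              
                              
                              


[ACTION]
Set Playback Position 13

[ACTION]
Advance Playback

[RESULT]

      01234567890123▼         
  Kick········█······         
 HiHat·██·█··█····█··         
  Clap█···█·█···█·█·█         
 Snare······█······█·         
                              
                              
                              
                              


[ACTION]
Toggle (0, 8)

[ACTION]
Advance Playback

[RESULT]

      ▼12345678901234         
  Kick···············         
 HiHat·██·█··█····█··         
  Clap█···█·█···█·█·█         
 Snare······█······█·         
                              
                              
                              
                              


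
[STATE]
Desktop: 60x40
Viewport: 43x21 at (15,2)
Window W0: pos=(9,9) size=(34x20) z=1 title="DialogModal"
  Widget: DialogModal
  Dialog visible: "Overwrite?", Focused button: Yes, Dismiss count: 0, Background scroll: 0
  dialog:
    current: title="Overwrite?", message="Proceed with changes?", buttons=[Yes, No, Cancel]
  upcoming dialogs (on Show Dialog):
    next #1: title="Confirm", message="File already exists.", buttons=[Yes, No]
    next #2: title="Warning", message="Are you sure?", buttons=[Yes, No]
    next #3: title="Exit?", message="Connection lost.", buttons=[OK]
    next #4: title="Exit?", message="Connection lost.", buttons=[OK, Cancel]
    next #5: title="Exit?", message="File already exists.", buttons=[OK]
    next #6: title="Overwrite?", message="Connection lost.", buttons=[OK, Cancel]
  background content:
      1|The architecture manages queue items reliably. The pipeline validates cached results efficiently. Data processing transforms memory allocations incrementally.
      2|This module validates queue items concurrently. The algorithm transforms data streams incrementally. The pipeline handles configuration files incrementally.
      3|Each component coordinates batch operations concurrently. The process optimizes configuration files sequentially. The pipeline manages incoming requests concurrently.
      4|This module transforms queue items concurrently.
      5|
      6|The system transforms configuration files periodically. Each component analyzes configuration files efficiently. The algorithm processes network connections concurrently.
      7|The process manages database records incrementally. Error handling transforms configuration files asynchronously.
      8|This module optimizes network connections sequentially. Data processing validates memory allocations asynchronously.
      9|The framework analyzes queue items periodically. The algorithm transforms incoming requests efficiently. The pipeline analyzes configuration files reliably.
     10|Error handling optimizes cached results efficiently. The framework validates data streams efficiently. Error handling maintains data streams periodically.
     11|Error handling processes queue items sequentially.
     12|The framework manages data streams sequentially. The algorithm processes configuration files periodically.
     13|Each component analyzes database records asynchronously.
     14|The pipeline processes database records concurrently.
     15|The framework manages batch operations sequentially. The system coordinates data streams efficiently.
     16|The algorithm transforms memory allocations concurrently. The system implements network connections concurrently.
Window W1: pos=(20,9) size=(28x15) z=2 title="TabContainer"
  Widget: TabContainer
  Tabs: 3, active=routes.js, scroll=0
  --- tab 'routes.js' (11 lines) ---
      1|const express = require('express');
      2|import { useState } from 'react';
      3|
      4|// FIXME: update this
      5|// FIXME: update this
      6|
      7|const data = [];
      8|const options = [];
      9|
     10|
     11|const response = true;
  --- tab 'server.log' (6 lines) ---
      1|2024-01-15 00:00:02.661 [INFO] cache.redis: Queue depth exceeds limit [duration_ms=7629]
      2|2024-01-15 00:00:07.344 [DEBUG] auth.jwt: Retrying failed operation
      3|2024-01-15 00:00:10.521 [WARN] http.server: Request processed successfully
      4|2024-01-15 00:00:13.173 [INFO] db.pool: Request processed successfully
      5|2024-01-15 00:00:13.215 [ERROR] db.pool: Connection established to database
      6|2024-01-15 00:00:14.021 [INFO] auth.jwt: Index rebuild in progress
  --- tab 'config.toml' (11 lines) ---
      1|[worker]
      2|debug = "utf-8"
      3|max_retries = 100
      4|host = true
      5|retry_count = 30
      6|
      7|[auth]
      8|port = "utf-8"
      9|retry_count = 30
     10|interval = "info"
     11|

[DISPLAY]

                                           
                                           
                                           
                                           
                                           
                                           
                                           
━━━━━┏━━━━━━━━━━━━━━━━━━━━━━━━━━┓          
ogMod┃ TabContainer             ┃          
─────┠──────────────────────────┨          
rchit┃[routes.js]│ server.log │ ┃          
modul┃──────────────────────────┃          
compo┃const express = require('e┃          
modul┃import { useState } from '┃          
     ┃                          ┃          
─────┃// FIXME: update this     ┃          
     ┃// FIXME: update this     ┃          
Proce┃                          ┃          
 [Yes┃const data = [];          ┃          
─────┃const options = [];       ┃          
 hand┃                          ┃          


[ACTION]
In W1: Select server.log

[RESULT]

                                           
                                           
                                           
                                           
                                           
                                           
                                           
━━━━━┏━━━━━━━━━━━━━━━━━━━━━━━━━━┓          
ogMod┃ TabContainer             ┃          
─────┠──────────────────────────┨          
rchit┃ routes.js │[server.log]│ ┃          
modul┃──────────────────────────┃          
compo┃2024-01-15 00:00:02.661 [I┃          
modul┃2024-01-15 00:00:07.344 [D┃          
     ┃2024-01-15 00:00:10.521 [W┃          
─────┃2024-01-15 00:00:13.173 [I┃          
     ┃2024-01-15 00:00:13.215 [E┃          
Proce┃2024-01-15 00:00:14.021 [I┃          
 [Yes┃                          ┃          
─────┃                          ┃          
 hand┃                          ┃          


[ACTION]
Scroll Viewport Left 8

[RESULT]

                                           
                                           
                                           
                                           
                                           
                                           
                                           
  ┏━━━━━━━━━━┏━━━━━━━━━━━━━━━━━━━━━━━━━━┓  
  ┃ DialogMod┃ TabContainer             ┃  
  ┠──────────┠──────────────────────────┨  
  ┃The archit┃ routes.js │[server.log]│ ┃  
  ┃This modul┃──────────────────────────┃  
  ┃Each compo┃2024-01-15 00:00:02.661 [I┃  
  ┃This modul┃2024-01-15 00:00:07.344 [D┃  
  ┃          ┃2024-01-15 00:00:10.521 [W┃  
  ┃The┌──────┃2024-01-15 00:00:13.173 [I┃  
  ┃The│      ┃2024-01-15 00:00:13.215 [E┃  
  ┃Thi│ Proce┃2024-01-15 00:00:14.021 [I┃  
  ┃The│  [Yes┃                          ┃  
  ┃Err└──────┃                          ┃  
  ┃Error hand┃                          ┃  


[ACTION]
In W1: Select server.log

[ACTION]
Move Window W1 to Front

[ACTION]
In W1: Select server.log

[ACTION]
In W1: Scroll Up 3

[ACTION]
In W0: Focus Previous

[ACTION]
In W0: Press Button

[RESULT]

                                           
                                           
                                           
                                           
                                           
                                           
                                           
  ┏━━━━━━━━━━┏━━━━━━━━━━━━━━━━━━━━━━━━━━┓  
  ┃ DialogMod┃ TabContainer             ┃  
  ┠──────────┠──────────────────────────┨  
  ┃The archit┃ routes.js │[server.log]│ ┃  
  ┃This modul┃──────────────────────────┃  
  ┃Each compo┃2024-01-15 00:00:02.661 [I┃  
  ┃This modul┃2024-01-15 00:00:07.344 [D┃  
  ┃          ┃2024-01-15 00:00:10.521 [W┃  
  ┃The system┃2024-01-15 00:00:13.173 [I┃  
  ┃The proces┃2024-01-15 00:00:13.215 [E┃  
  ┃This modul┃2024-01-15 00:00:14.021 [I┃  
  ┃The framew┃                          ┃  
  ┃Error hand┃                          ┃  
  ┃Error hand┃                          ┃  
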